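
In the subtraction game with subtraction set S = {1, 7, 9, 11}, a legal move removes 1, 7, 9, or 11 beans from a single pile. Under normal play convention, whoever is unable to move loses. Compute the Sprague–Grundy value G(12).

0

n :  0  1  2  3  4  5  6  7  8  9 10 11 12
G :  0  1  0  1  0  1  0  1  0  1  0  1  0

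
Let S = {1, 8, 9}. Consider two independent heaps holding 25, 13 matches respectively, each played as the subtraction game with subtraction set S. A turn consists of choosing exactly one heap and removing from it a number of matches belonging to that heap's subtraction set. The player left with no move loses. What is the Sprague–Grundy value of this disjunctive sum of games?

All heaps use S = {1, 8, 9}:
n :  0  1  2  3  4  5  6  7  8  9 10 11 12 13 14 15 16 17 18 19 20 21 22 23 24 25
G :  0  1  0  1  0  1  0  1  2  3  2  3  2  3  2  3  0  1  0  1  0  1  0  1  2  3
Heap A: G(25) = 3.
Heap B: G(13) = 3.
Combined Grundy value = 3 ⊕ 3 = 0.

0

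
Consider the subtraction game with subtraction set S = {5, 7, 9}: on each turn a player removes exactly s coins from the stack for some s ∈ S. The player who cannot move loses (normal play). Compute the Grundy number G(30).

0

G(0) = 0
G(1) = mex{} = 0
G(2) = mex{} = 0
G(3) = mex{} = 0
G(4) = mex{} = 0
G(5) = mex{0} = 1
G(6) = mex{0} = 1
G(7) = mex{0,0} = 1
G(8) = mex{0,0} = 1
G(9) = mex{0,0,0} = 1
G(10) = mex{1,0,0} = 2
G(11) = mex{1,0,0} = 2
G(12) = mex{1,1,0} = 2
G(13) = mex{1,1,0} = 2
G(14) = mex{1,1,1} = 0
G(15) = mex{2,1,1} = 0
G(16) = mex{2,1,1} = 0
G(17) = mex{2,2,1} = 0
G(18) = mex{2,2,1} = 0
G(19) = mex{0,2,2} = 1
G(20) = mex{0,2,2} = 1
G(21) = mex{0,0,2} = 1
G(22) = mex{0,0,2} = 1
G(23) = mex{0,0,0} = 1
G(24) = mex{1,0,0} = 2
G(25) = mex{1,0,0} = 2
G(26) = mex{1,1,0} = 2
G(27) = mex{1,1,0} = 2
G(28) = mex{1,1,1} = 0
G(29) = mex{2,1,1} = 0
G(30) = mex{2,1,1} = 0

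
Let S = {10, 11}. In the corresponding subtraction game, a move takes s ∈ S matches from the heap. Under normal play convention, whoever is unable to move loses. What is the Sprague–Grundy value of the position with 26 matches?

0

G(0) = 0
G(1) = mex{} = 0
G(2) = mex{} = 0
G(3) = mex{} = 0
G(4) = mex{} = 0
G(5) = mex{} = 0
G(6) = mex{} = 0
G(7) = mex{} = 0
G(8) = mex{} = 0
G(9) = mex{} = 0
G(10) = mex{0} = 1
G(11) = mex{0,0} = 1
G(12) = mex{0,0} = 1
G(13) = mex{0,0} = 1
G(14) = mex{0,0} = 1
G(15) = mex{0,0} = 1
G(16) = mex{0,0} = 1
G(17) = mex{0,0} = 1
G(18) = mex{0,0} = 1
G(19) = mex{0,0} = 1
G(20) = mex{1,0} = 2
G(21) = mex{1,1} = 0
G(22) = mex{1,1} = 0
G(23) = mex{1,1} = 0
G(24) = mex{1,1} = 0
G(25) = mex{1,1} = 0
G(26) = mex{1,1} = 0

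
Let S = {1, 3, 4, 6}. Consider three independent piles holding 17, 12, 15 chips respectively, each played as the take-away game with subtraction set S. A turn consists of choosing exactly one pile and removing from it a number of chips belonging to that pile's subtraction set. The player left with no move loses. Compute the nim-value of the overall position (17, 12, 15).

3

All piles use S = {1, 3, 4, 6}:
G(0) = 0
G(1) = mex{0} = 1
G(2) = mex{1} = 0
G(3) = mex{0,0} = 1
G(4) = mex{1,1,0} = 2
G(5) = mex{2,0,1} = 3
G(6) = mex{3,1,0,0} = 2
G(7) = mex{2,2,1,1} = 0
G(8) = mex{0,3,2,0} = 1
G(9) = mex{1,2,3,1} = 0
G(10) = mex{0,0,2,2} = 1
G(11) = mex{1,1,0,3} = 2
G(12) = mex{2,0,1,2} = 3
G(13) = mex{3,1,0,0} = 2
G(14) = mex{2,2,1,1} = 0
G(15) = mex{0,3,2,0} = 1
G(16) = mex{1,2,3,1} = 0
G(17) = mex{0,0,2,2} = 1
Pile A: G(17) = 1.
Pile B: G(12) = 3.
Pile C: G(15) = 1.
Combined Grundy value = 1 ⊕ 3 ⊕ 1 = 3.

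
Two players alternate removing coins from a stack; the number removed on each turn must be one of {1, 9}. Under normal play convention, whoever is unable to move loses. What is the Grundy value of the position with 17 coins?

1

n :  0  1  2  3  4  5  6  7  8  9 10 11 12 13 14 15 16 17
G :  0  1  0  1  0  1  0  1  0  1  0  1  0  1  0  1  0  1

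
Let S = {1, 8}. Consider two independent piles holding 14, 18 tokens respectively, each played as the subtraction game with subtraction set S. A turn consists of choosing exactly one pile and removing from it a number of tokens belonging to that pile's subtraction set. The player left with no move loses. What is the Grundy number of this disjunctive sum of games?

1

All piles use S = {1, 8}:
G(0) = 0
G(1) = mex{0} = 1
G(2) = mex{1} = 0
G(3) = mex{0} = 1
G(4) = mex{1} = 0
G(5) = mex{0} = 1
G(6) = mex{1} = 0
G(7) = mex{0} = 1
G(8) = mex{1,0} = 2
G(9) = mex{2,1} = 0
G(10) = mex{0,0} = 1
G(11) = mex{1,1} = 0
G(12) = mex{0,0} = 1
G(13) = mex{1,1} = 0
G(14) = mex{0,0} = 1
G(15) = mex{1,1} = 0
G(16) = mex{0,2} = 1
G(17) = mex{1,0} = 2
G(18) = mex{2,1} = 0
Pile A: G(14) = 1.
Pile B: G(18) = 0.
Combined Grundy value = 1 ⊕ 0 = 1.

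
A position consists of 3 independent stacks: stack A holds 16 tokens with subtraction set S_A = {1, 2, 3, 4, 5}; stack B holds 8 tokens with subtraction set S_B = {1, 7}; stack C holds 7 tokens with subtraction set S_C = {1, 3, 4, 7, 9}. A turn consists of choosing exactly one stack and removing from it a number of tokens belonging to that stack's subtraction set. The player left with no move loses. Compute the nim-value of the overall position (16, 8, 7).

7

Stack A, S = {1, 2, 3, 4, 5}:
n :  0  1  2  3  4  5  6  7  8  9 10 11 12 13 14 15 16
G :  0  1  2  3  4  5  0  1  2  3  4  5  0  1  2  3  4
G_A(16) = 4.
Stack B, S = {1, 7}:
G(0) = 0
G(1) = mex{0} = 1
G(2) = mex{1} = 0
G(3) = mex{0} = 1
G(4) = mex{1} = 0
G(5) = mex{0} = 1
G(6) = mex{1} = 0
G(7) = mex{0,0} = 1
G(8) = mex{1,1} = 0
G_B(8) = 0.
Stack C, S = {1, 3, 4, 7, 9}:
n : 0 1 2 3 4 5 6 7
G : 0 1 0 1 2 3 2 3
G_C(7) = 3.
Combined Grundy value = 4 ⊕ 0 ⊕ 3 = 7.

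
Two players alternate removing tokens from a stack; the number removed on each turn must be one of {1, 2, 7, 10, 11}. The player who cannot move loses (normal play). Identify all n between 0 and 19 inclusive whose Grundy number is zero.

G(0) = 0
G(1) = mex{0} = 1
G(2) = mex{1,0} = 2
G(3) = mex{2,1} = 0
G(4) = mex{0,2} = 1
G(5) = mex{1,0} = 2
G(6) = mex{2,1} = 0
G(7) = mex{0,2,0} = 1
G(8) = mex{1,0,1} = 2
G(9) = mex{2,1,2} = 0
G(10) = mex{0,2,0,0} = 1
G(11) = mex{1,0,1,1,0} = 2
G(12) = mex{2,1,2,2,1} = 0
G(13) = mex{0,2,0,0,2} = 1
G(14) = mex{1,0,1,1,0} = 2
G(15) = mex{2,1,2,2,1} = 0
G(16) = mex{0,2,0,0,2} = 1
G(17) = mex{1,0,1,1,0} = 2
G(18) = mex{2,1,2,2,1} = 0
G(19) = mex{0,2,0,0,2} = 1
P-positions are exactly the n with G(n) = 0.

0, 3, 6, 9, 12, 15, 18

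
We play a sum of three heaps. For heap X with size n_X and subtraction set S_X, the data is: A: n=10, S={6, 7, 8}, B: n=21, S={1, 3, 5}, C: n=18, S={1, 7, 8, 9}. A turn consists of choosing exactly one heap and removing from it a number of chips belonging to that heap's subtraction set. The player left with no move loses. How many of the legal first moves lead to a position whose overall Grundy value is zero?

Heap A, S = {6, 7, 8}:
n :  0  1  2  3  4  5  6  7  8  9 10
G :  0  0  0  0  0  0  1  1  1  1  1
G_A(10) = 1.
Heap B, S = {1, 3, 5}:
n :  0  1  2  3  4  5  6  7  8  9 10 11 12 13 14 15 16 17 18 19 20 21
G :  0  1  0  1  0  1  0  1  0  1  0  1  0  1  0  1  0  1  0  1  0  1
G_B(21) = 1.
Heap C, S = {1, 7, 8, 9}:
G(0) = 0
G(1) = mex{0} = 1
G(2) = mex{1} = 0
G(3) = mex{0} = 1
G(4) = mex{1} = 0
G(5) = mex{0} = 1
G(6) = mex{1} = 0
G(7) = mex{0,0} = 1
G(8) = mex{1,1,0} = 2
G(9) = mex{2,0,1,0} = 3
G(10) = mex{3,1,0,1} = 2
G(11) = mex{2,0,1,0} = 3
G(12) = mex{3,1,0,1} = 2
G(13) = mex{2,0,1,0} = 3
G(14) = mex{3,1,0,1} = 2
G(15) = mex{2,2,1,0} = 3
G(16) = mex{3,3,2,1} = 0
G(17) = mex{0,2,3,2} = 1
G(18) = mex{1,3,2,3} = 0
G_C(18) = 0.
Combined Grundy value = 1 ⊕ 1 ⊕ 0 = 0.
A winning move leaves total XOR = 0, i.e. changes one component's Grundy value g to g ⊕ X where X is the current total.
Heap A: target g' = 1⊕0 = 1, but every legal move changes the Grundy value (mex property), so 0 moves.
Heap B: target g' = 1⊕0 = 1, but every legal move changes the Grundy value (mex property), so 0 moves.
Heap C: target g' = 0⊕0 = 0, but every legal move changes the Grundy value (mex property), so 0 moves.

0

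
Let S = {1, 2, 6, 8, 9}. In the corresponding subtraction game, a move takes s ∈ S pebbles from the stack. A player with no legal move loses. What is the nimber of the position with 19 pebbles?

2

G(0) = 0
G(1) = mex{0} = 1
G(2) = mex{1,0} = 2
G(3) = mex{2,1} = 0
G(4) = mex{0,2} = 1
G(5) = mex{1,0} = 2
G(6) = mex{2,1,0} = 3
G(7) = mex{3,2,1} = 0
G(8) = mex{0,3,2,0} = 1
G(9) = mex{1,0,0,1,0} = 2
G(10) = mex{2,1,1,2,1} = 0
G(11) = mex{0,2,2,0,2} = 1
G(12) = mex{1,0,3,1,0} = 2
G(13) = mex{2,1,0,2,1} = 3
G(14) = mex{3,2,1,3,2} = 0
G(15) = mex{0,3,2,0,3} = 1
G(16) = mex{1,0,0,1,0} = 2
G(17) = mex{2,1,1,2,1} = 0
G(18) = mex{0,2,2,0,2} = 1
G(19) = mex{1,0,3,1,0} = 2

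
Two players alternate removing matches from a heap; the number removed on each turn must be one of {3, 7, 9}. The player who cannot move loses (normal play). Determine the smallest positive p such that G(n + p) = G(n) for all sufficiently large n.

2

n :  0  1  2  3  4  5  6  7  8  9 10 11 12 13 14 15 16 17 18 19 20 21 22 23 24 25 26
G :  0  0  0  1  1  1  0  2  2  1  3  3  0  2  0  1  0  1  0  1  0  1  0  1  0  1  0
From n = 14 onward G(n+2) = G(n); since this holds over max(S) = 9 consecutive positions the period is 2 (pre-period 14).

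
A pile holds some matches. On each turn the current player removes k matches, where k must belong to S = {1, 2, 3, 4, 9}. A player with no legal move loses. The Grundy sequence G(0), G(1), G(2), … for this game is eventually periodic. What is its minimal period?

G(0) = 0
G(1) = mex{0} = 1
G(2) = mex{1,0} = 2
G(3) = mex{2,1,0} = 3
G(4) = mex{3,2,1,0} = 4
G(5) = mex{4,3,2,1} = 0
G(6) = mex{0,4,3,2} = 1
G(7) = mex{1,0,4,3} = 2
G(8) = mex{2,1,0,4} = 3
G(9) = mex{3,2,1,0,0} = 4
G(10) = mex{4,3,2,1,1} = 0
G(11) = mex{0,4,3,2,2} = 1
G(12) = mex{1,0,4,3,3} = 2
G(13) = mex{2,1,0,4,4} = 3
G(14) = mex{3,2,1,0,0} = 4
G(15) = mex{4,3,2,1,1} = 0
G(n+5) = G(n) holds for n = 0,…,8 (a full window of length max(S) = 9), so the sequence is purely periodic with period 5.

5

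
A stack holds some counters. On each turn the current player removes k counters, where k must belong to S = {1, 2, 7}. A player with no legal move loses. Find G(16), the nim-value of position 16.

1

n :  0  1  2  3  4  5  6  7  8  9 10 11 12 13 14 15 16
G :  0  1  2  0  1  2  0  1  2  0  1  2  0  1  2  0  1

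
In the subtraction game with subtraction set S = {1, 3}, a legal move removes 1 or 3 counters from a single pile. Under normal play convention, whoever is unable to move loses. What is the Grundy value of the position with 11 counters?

n :  0  1  2  3  4  5  6  7  8  9 10 11
G :  0  1  0  1  0  1  0  1  0  1  0  1

1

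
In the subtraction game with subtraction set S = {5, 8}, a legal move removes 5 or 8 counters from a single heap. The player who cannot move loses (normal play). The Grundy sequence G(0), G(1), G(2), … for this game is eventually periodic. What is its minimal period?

G(0) = 0
G(1) = mex{} = 0
G(2) = mex{} = 0
G(3) = mex{} = 0
G(4) = mex{} = 0
G(5) = mex{0} = 1
G(6) = mex{0} = 1
G(7) = mex{0} = 1
G(8) = mex{0,0} = 1
G(9) = mex{0,0} = 1
G(10) = mex{1,0} = 2
G(11) = mex{1,0} = 2
G(12) = mex{1,0} = 2
G(13) = mex{1,1} = 0
G(14) = mex{1,1} = 0
G(15) = mex{2,1} = 0
G(16) = mex{2,1} = 0
G(17) = mex{2,1} = 0
G(18) = mex{0,2} = 1
G(19) = mex{0,2} = 1
G(20) = mex{0,2} = 1
G(21) = mex{0,0} = 1
G(22) = mex{0,0} = 1
G(23) = mex{1,0} = 2
G(24) = mex{1,0} = 2
G(25) = mex{1,0} = 2
G(26) = mex{1,1} = 0
G(27) = mex{1,1} = 0
G(n+13) = G(n) holds for n = 0,…,7 (a full window of length max(S) = 8), so the sequence is purely periodic with period 13.

13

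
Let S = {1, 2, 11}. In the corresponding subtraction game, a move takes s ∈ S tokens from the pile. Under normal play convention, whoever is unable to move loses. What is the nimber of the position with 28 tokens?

n :  0  1  2  3  4  5  6  7  8  9 10 11 12 13 14 15 16 17 18 19 20 21 22 23 24 25 26 27 28
G :  0  1  2  0  1  2  0  1  2  0  1  2  0  1  2  0  1  2  0  1  2  0  1  2  0  1  2  0  1

1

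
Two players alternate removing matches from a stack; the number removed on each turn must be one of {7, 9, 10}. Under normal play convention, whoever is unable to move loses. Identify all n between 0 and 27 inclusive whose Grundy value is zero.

n :  0  1  2  3  4  5  6  7  8  9 10 11 12 13 14 15 16 17 18 19 20 21 22 23 24 25 26 27
G :  0  0  0  0  0  0  0  1  1  1  1  1  1  1  2  2  2  0  0  0  0  0  0  0  1  1  1  1
P-positions are exactly the n with G(n) = 0.

0, 1, 2, 3, 4, 5, 6, 17, 18, 19, 20, 21, 22, 23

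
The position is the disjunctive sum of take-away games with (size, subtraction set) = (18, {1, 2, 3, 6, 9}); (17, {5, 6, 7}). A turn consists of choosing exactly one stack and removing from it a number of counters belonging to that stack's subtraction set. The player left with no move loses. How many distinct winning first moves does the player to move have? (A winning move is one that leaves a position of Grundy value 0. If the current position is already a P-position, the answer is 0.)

4

Stack A, S = {1, 2, 3, 6, 9}:
n :  0  1  2  3  4  5  6  7  8  9 10 11 12 13 14 15 16 17 18
G :  0  1  2  3  0  1  2  3  0  1  2  3  0  1  2  3  0  1  2
G_A(18) = 2.
Stack B, S = {5, 6, 7}:
G(0) = 0
G(1) = mex{} = 0
G(2) = mex{} = 0
G(3) = mex{} = 0
G(4) = mex{} = 0
G(5) = mex{0} = 1
G(6) = mex{0,0} = 1
G(7) = mex{0,0,0} = 1
G(8) = mex{0,0,0} = 1
G(9) = mex{0,0,0} = 1
G(10) = mex{1,0,0} = 2
G(11) = mex{1,1,0} = 2
G(12) = mex{1,1,1} = 0
G(13) = mex{1,1,1} = 0
G(14) = mex{1,1,1} = 0
G(15) = mex{2,1,1} = 0
G(16) = mex{2,2,1} = 0
G(17) = mex{0,2,2} = 1
G_B(17) = 1.
Combined Grundy value = 2 ⊕ 1 = 3.
A winning move leaves total XOR = 0, i.e. changes one component's Grundy value g to g ⊕ X where X is the current total.
Stack A: need g' = 2⊕3 = 1. Options: 18−1→G=1, 18−2→G=0, 18−3→G=3, 18−6→G=0, 18−9→G=1. Hits: 2.
Stack B: need g' = 1⊕3 = 2. Options: 17−5→G=0, 17−6→G=2, 17−7→G=2. Hits: 2.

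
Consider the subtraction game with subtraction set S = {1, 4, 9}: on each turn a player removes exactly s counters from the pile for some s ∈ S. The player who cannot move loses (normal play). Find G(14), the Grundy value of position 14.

G(0) = 0
G(1) = mex{0} = 1
G(2) = mex{1} = 0
G(3) = mex{0} = 1
G(4) = mex{1,0} = 2
G(5) = mex{2,1} = 0
G(6) = mex{0,0} = 1
G(7) = mex{1,1} = 0
G(8) = mex{0,2} = 1
G(9) = mex{1,0,0} = 2
G(10) = mex{2,1,1} = 0
G(11) = mex{0,0,0} = 1
G(12) = mex{1,1,1} = 0
G(13) = mex{0,2,2} = 1
G(14) = mex{1,0,0} = 2

2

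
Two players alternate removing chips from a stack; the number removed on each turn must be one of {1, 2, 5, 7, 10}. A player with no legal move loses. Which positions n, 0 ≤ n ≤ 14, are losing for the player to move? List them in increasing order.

0, 3, 6, 9, 12

G(0) = 0
G(1) = mex{0} = 1
G(2) = mex{1,0} = 2
G(3) = mex{2,1} = 0
G(4) = mex{0,2} = 1
G(5) = mex{1,0,0} = 2
G(6) = mex{2,1,1} = 0
G(7) = mex{0,2,2,0} = 1
G(8) = mex{1,0,0,1} = 2
G(9) = mex{2,1,1,2} = 0
G(10) = mex{0,2,2,0,0} = 1
G(11) = mex{1,0,0,1,1} = 2
G(12) = mex{2,1,1,2,2} = 0
G(13) = mex{0,2,2,0,0} = 1
G(14) = mex{1,0,0,1,1} = 2
P-positions are exactly the n with G(n) = 0.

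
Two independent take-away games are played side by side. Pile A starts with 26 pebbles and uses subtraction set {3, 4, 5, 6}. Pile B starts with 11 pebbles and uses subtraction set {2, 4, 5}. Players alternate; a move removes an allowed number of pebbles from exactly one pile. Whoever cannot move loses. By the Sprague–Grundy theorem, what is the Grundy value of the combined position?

0

Pile A, S = {3, 4, 5, 6}:
n :  0  1  2  3  4  5  6  7  8  9 10 11 12 13 14 15 16 17 18 19 20 21 22 23 24 25 26
G :  0  0  0  1  1  1  2  2  2  0  0  0  1  1  1  2  2  2  0  0  0  1  1  1  2  2  2
G_A(26) = 2.
Pile B, S = {2, 4, 5}:
G(0) = 0
G(1) = mex{} = 0
G(2) = mex{0} = 1
G(3) = mex{0} = 1
G(4) = mex{1,0} = 2
G(5) = mex{1,0,0} = 2
G(6) = mex{2,1,0} = 3
G(7) = mex{2,1,1} = 0
G(8) = mex{3,2,1} = 0
G(9) = mex{0,2,2} = 1
G(10) = mex{0,3,2} = 1
G(11) = mex{1,0,3} = 2
G_B(11) = 2.
Combined Grundy value = 2 ⊕ 2 = 0.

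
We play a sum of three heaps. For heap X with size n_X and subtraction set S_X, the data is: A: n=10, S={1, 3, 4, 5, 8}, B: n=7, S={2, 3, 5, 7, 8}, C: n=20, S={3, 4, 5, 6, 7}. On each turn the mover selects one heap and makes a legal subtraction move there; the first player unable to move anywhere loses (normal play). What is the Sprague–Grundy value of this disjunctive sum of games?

Heap A, S = {1, 3, 4, 5, 8}:
n :  0  1  2  3  4  5  6  7  8  9 10
G :  0  1  0  1  2  3  2  3  4  0  1
G_A(10) = 1.
Heap B, S = {2, 3, 5, 7, 8}:
G(0) = 0
G(1) = mex{} = 0
G(2) = mex{0} = 1
G(3) = mex{0,0} = 1
G(4) = mex{1,0} = 2
G(5) = mex{1,1,0} = 2
G(6) = mex{2,1,0} = 3
G(7) = mex{2,2,1,0} = 3
G_B(7) = 3.
Heap C, S = {3, 4, 5, 6, 7}:
G(0) = 0
G(1) = mex{} = 0
G(2) = mex{} = 0
G(3) = mex{0} = 1
G(4) = mex{0,0} = 1
G(5) = mex{0,0,0} = 1
G(6) = mex{1,0,0,0} = 2
G(7) = mex{1,1,0,0,0} = 2
G(8) = mex{1,1,1,0,0} = 2
G(9) = mex{2,1,1,1,0} = 3
G(10) = mex{2,2,1,1,1} = 0
G(11) = mex{2,2,2,1,1} = 0
G(12) = mex{3,2,2,2,1} = 0
G(13) = mex{0,3,2,2,2} = 1
G(14) = mex{0,0,3,2,2} = 1
G(15) = mex{0,0,0,3,2} = 1
G(16) = mex{1,0,0,0,3} = 2
G(17) = mex{1,1,0,0,0} = 2
G(18) = mex{1,1,1,0,0} = 2
G(19) = mex{2,1,1,1,0} = 3
G(20) = mex{2,2,1,1,1} = 0
G_C(20) = 0.
Combined Grundy value = 1 ⊕ 3 ⊕ 0 = 2.

2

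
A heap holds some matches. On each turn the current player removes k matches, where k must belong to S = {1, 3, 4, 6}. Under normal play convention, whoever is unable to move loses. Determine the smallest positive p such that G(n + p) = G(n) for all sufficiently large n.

n :  0  1  2  3  4  5  6  7  8  9 10 11 12 13 14 15
G :  0  1  0  1  2  3  2  0  1  0  1  2  3  2  0  1
G(n+7) = G(n) holds for n = 0,…,5 (a full window of length max(S) = 6), so the sequence is purely periodic with period 7.

7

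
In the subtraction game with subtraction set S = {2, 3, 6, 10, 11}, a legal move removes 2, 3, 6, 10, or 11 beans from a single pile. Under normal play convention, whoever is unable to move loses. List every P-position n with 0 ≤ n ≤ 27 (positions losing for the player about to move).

0, 1, 5, 9, 13, 14, 18, 22, 26, 27

n :  0  1  2  3  4  5  6  7  8  9 10 11 12 13 14 15 16 17 18 19 20 21 22 23 24 25 26 27
G :  0  0  1  1  2  0  3  1  2  0  3  1  2  0  0  1  1  2  0  3  1  2  0  3  1  2  0  0
P-positions are exactly the n with G(n) = 0.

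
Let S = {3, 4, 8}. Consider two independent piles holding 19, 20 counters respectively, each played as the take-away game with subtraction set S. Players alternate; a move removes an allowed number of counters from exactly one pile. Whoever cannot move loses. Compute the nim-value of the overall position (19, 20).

All piles use S = {3, 4, 8}:
G(0) = 0
G(1) = mex{} = 0
G(2) = mex{} = 0
G(3) = mex{0} = 1
G(4) = mex{0,0} = 1
G(5) = mex{0,0} = 1
G(6) = mex{1,0} = 2
G(7) = mex{1,1} = 0
G(8) = mex{1,1,0} = 2
G(9) = mex{2,1,0} = 3
G(10) = mex{0,2,0} = 1
G(11) = mex{2,0,1} = 3
G(12) = mex{3,2,1} = 0
G(13) = mex{1,3,1} = 0
G(14) = mex{3,1,2} = 0
G(15) = mex{0,3,0} = 1
G(16) = mex{0,0,2} = 1
G(17) = mex{0,0,3} = 1
G(18) = mex{1,0,1} = 2
G(19) = mex{1,1,3} = 0
G(20) = mex{1,1,0} = 2
Pile A: G(19) = 0.
Pile B: G(20) = 2.
Combined Grundy value = 0 ⊕ 2 = 2.

2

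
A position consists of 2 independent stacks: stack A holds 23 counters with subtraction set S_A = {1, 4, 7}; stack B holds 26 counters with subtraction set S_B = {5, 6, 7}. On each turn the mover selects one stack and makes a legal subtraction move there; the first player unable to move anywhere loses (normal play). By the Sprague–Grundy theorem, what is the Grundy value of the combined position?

Stack A, S = {1, 4, 7}:
n :  0  1  2  3  4  5  6  7  8  9 10 11 12 13 14 15 16 17 18 19 20 21 22 23
G :  0  1  0  1  2  0  1  2  0  1  0  1  2  0  1  2  0  1  0  1  2  0  1  2
G_A(23) = 2.
Stack B, S = {5, 6, 7}:
n :  0  1  2  3  4  5  6  7  8  9 10 11 12 13 14 15 16 17 18 19 20 21 22 23 24 25 26
G :  0  0  0  0  0  1  1  1  1  1  2  2  0  0  0  0  0  1  1  1  1  1  2  2  0  0  0
G_B(26) = 0.
Combined Grundy value = 2 ⊕ 0 = 2.

2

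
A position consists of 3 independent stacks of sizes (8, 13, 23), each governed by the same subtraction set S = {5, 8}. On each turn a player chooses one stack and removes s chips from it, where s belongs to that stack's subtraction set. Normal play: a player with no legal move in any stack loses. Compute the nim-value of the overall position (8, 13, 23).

3

All stacks use S = {5, 8}:
G(0) = 0
G(1) = mex{} = 0
G(2) = mex{} = 0
G(3) = mex{} = 0
G(4) = mex{} = 0
G(5) = mex{0} = 1
G(6) = mex{0} = 1
G(7) = mex{0} = 1
G(8) = mex{0,0} = 1
G(9) = mex{0,0} = 1
G(10) = mex{1,0} = 2
G(11) = mex{1,0} = 2
G(12) = mex{1,0} = 2
G(13) = mex{1,1} = 0
G(14) = mex{1,1} = 0
G(15) = mex{2,1} = 0
G(16) = mex{2,1} = 0
G(17) = mex{2,1} = 0
G(18) = mex{0,2} = 1
G(19) = mex{0,2} = 1
G(20) = mex{0,2} = 1
G(21) = mex{0,0} = 1
G(22) = mex{0,0} = 1
G(23) = mex{1,0} = 2
Stack A: G(8) = 1.
Stack B: G(13) = 0.
Stack C: G(23) = 2.
Combined Grundy value = 1 ⊕ 0 ⊕ 2 = 3.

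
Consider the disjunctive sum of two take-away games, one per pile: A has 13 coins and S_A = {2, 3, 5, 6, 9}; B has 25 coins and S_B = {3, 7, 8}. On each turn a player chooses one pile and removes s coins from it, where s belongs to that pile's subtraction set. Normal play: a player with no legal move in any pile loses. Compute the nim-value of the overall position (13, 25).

5

Pile A, S = {2, 3, 5, 6, 9}:
G(0) = 0
G(1) = mex{} = 0
G(2) = mex{0} = 1
G(3) = mex{0,0} = 1
G(4) = mex{1,0} = 2
G(5) = mex{1,1,0} = 2
G(6) = mex{2,1,0,0} = 3
G(7) = mex{2,2,1,0} = 3
G(8) = mex{3,2,1,1} = 0
G(9) = mex{3,3,2,1,0} = 4
G(10) = mex{0,3,2,2,0} = 1
G(11) = mex{4,0,3,2,1} = 5
G(12) = mex{1,4,3,3,1} = 0
G(13) = mex{5,1,0,3,2} = 4
G_A(13) = 4.
Pile B, S = {3, 7, 8}:
n :  0  1  2  3  4  5  6  7  8  9 10 11 12 13 14 15 16 17 18 19 20 21 22 23 24 25
G :  0  0  0  1  1  1  0  2  2  1  3  0  0  2  1  1  0  0  2  1  1  0  0  2  1  1
G_B(25) = 1.
Combined Grundy value = 4 ⊕ 1 = 5.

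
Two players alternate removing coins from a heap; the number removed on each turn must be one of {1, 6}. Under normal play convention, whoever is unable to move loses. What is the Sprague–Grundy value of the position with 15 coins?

G(0) = 0
G(1) = mex{0} = 1
G(2) = mex{1} = 0
G(3) = mex{0} = 1
G(4) = mex{1} = 0
G(5) = mex{0} = 1
G(6) = mex{1,0} = 2
G(7) = mex{2,1} = 0
G(8) = mex{0,0} = 1
G(9) = mex{1,1} = 0
G(10) = mex{0,0} = 1
G(11) = mex{1,1} = 0
G(12) = mex{0,2} = 1
G(13) = mex{1,0} = 2
G(14) = mex{2,1} = 0
G(15) = mex{0,0} = 1

1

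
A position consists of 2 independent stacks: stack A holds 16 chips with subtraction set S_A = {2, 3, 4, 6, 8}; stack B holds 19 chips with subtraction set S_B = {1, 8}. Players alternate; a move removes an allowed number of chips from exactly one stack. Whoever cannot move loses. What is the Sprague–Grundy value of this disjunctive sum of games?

Stack A, S = {2, 3, 4, 6, 8}:
G(0) = 0
G(1) = mex{} = 0
G(2) = mex{0} = 1
G(3) = mex{0,0} = 1
G(4) = mex{1,0,0} = 2
G(5) = mex{1,1,0} = 2
G(6) = mex{2,1,1,0} = 3
G(7) = mex{2,2,1,0} = 3
G(8) = mex{3,2,2,1,0} = 4
G(9) = mex{3,3,2,1,0} = 4
G(10) = mex{4,3,3,2,1} = 0
G(11) = mex{4,4,3,2,1} = 0
G(12) = mex{0,4,4,3,2} = 1
G(13) = mex{0,0,4,3,2} = 1
G(14) = mex{1,0,0,4,3} = 2
G(15) = mex{1,1,0,4,3} = 2
G(16) = mex{2,1,1,0,4} = 3
G_A(16) = 3.
Stack B, S = {1, 8}:
G(0) = 0
G(1) = mex{0} = 1
G(2) = mex{1} = 0
G(3) = mex{0} = 1
G(4) = mex{1} = 0
G(5) = mex{0} = 1
G(6) = mex{1} = 0
G(7) = mex{0} = 1
G(8) = mex{1,0} = 2
G(9) = mex{2,1} = 0
G(10) = mex{0,0} = 1
G(11) = mex{1,1} = 0
G(12) = mex{0,0} = 1
G(13) = mex{1,1} = 0
G(14) = mex{0,0} = 1
G(15) = mex{1,1} = 0
G(16) = mex{0,2} = 1
G(17) = mex{1,0} = 2
G(18) = mex{2,1} = 0
G(19) = mex{0,0} = 1
G_B(19) = 1.
Combined Grundy value = 3 ⊕ 1 = 2.

2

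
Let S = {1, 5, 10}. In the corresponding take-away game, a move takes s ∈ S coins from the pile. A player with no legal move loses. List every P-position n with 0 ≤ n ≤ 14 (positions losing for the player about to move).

n :  0  1  2  3  4  5  6  7  8  9 10 11 12 13 14
G :  0  1  0  1  0  1  0  1  0  1  2  3  2  3  2
P-positions are exactly the n with G(n) = 0.

0, 2, 4, 6, 8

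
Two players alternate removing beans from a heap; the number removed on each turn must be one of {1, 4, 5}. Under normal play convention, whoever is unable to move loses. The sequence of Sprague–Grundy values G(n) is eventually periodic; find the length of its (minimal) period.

8

n :  0  1  2  3  4  5  6  7  8  9 10 11 12 13 14 15 16 17
G :  0  1  0  1  2  3  2  3  0  1  0  1  2  3  2  3  0  1
G(n+8) = G(n) holds for n = 0,…,4 (a full window of length max(S) = 5), so the sequence is purely periodic with period 8.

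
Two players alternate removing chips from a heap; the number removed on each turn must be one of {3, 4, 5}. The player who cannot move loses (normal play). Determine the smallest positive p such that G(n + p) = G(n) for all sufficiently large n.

8

n :  0  1  2  3  4  5  6  7  8  9 10 11 12 13 14 15 16 17
G :  0  0  0  1  1  1  2  2  0  0  0  1  1  1  2  2  0  0
G(n+8) = G(n) holds for n = 0,…,4 (a full window of length max(S) = 5), so the sequence is purely periodic with period 8.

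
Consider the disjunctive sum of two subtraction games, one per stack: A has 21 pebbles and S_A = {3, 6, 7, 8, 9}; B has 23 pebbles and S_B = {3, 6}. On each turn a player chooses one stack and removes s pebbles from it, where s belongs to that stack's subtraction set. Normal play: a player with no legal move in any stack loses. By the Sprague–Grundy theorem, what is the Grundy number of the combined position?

2

Stack A, S = {3, 6, 7, 8, 9}:
n :  0  1  2  3  4  5  6  7  8  9 10 11 12 13 14 15 16 17 18 19 20 21
G :  0  0  0  1  1  1  2  2  2  3  3  3  0  0  0  1  1  1  2  2  2  3
G_A(21) = 3.
Stack B, S = {3, 6}:
G(0) = 0
G(1) = mex{} = 0
G(2) = mex{} = 0
G(3) = mex{0} = 1
G(4) = mex{0} = 1
G(5) = mex{0} = 1
G(6) = mex{1,0} = 2
G(7) = mex{1,0} = 2
G(8) = mex{1,0} = 2
G(9) = mex{2,1} = 0
G(10) = mex{2,1} = 0
G(11) = mex{2,1} = 0
G(12) = mex{0,2} = 1
G(13) = mex{0,2} = 1
G(14) = mex{0,2} = 1
G(15) = mex{1,0} = 2
G(16) = mex{1,0} = 2
G(17) = mex{1,0} = 2
G(18) = mex{2,1} = 0
G(19) = mex{2,1} = 0
G(20) = mex{2,1} = 0
G(21) = mex{0,2} = 1
G(22) = mex{0,2} = 1
G(23) = mex{0,2} = 1
G_B(23) = 1.
Combined Grundy value = 3 ⊕ 1 = 2.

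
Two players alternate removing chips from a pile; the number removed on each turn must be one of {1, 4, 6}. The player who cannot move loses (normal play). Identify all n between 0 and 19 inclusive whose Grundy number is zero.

0, 2, 5, 7, 10, 12, 15, 17

n :  0  1  2  3  4  5  6  7  8  9 10 11 12 13 14 15 16 17 18 19
G :  0  1  0  1  2  0  1  0  1  2  0  1  0  1  2  0  1  0  1  2
P-positions are exactly the n with G(n) = 0.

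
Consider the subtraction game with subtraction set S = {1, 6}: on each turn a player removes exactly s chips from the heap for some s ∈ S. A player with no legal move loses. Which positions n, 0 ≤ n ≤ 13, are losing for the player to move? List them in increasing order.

n :  0  1  2  3  4  5  6  7  8  9 10 11 12 13
G :  0  1  0  1  0  1  2  0  1  0  1  0  1  2
P-positions are exactly the n with G(n) = 0.

0, 2, 4, 7, 9, 11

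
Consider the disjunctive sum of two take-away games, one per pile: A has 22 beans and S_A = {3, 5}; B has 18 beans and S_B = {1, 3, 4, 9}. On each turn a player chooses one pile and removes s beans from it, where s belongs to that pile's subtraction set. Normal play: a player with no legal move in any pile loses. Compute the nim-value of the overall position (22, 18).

Pile A, S = {3, 5}:
G(0) = 0
G(1) = mex{} = 0
G(2) = mex{} = 0
G(3) = mex{0} = 1
G(4) = mex{0} = 1
G(5) = mex{0,0} = 1
G(6) = mex{1,0} = 2
G(7) = mex{1,0} = 2
G(8) = mex{1,1} = 0
G(9) = mex{2,1} = 0
G(10) = mex{2,1} = 0
G(11) = mex{0,2} = 1
G(12) = mex{0,2} = 1
G(13) = mex{0,0} = 1
G(14) = mex{1,0} = 2
G(15) = mex{1,0} = 2
G(16) = mex{1,1} = 0
G(17) = mex{2,1} = 0
G(18) = mex{2,1} = 0
G(19) = mex{0,2} = 1
G(20) = mex{0,2} = 1
G(21) = mex{0,0} = 1
G(22) = mex{1,0} = 2
G_A(22) = 2.
Pile B, S = {1, 3, 4, 9}:
G(0) = 0
G(1) = mex{0} = 1
G(2) = mex{1} = 0
G(3) = mex{0,0} = 1
G(4) = mex{1,1,0} = 2
G(5) = mex{2,0,1} = 3
G(6) = mex{3,1,0} = 2
G(7) = mex{2,2,1} = 0
G(8) = mex{0,3,2} = 1
G(9) = mex{1,2,3,0} = 4
G(10) = mex{4,0,2,1} = 3
G(11) = mex{3,1,0,0} = 2
G(12) = mex{2,4,1,1} = 0
G(13) = mex{0,3,4,2} = 1
G(14) = mex{1,2,3,3} = 0
G(15) = mex{0,0,2,2} = 1
G(16) = mex{1,1,0,0} = 2
G(17) = mex{2,0,1,1} = 3
G(18) = mex{3,1,0,4} = 2
G_B(18) = 2.
Combined Grundy value = 2 ⊕ 2 = 0.

0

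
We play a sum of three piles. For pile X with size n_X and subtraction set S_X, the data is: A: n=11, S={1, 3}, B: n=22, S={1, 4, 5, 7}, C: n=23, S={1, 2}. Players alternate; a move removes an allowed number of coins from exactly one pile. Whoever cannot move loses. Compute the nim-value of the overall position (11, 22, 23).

Pile A, S = {1, 3}:
G(0) = 0
G(1) = mex{0} = 1
G(2) = mex{1} = 0
G(3) = mex{0,0} = 1
G(4) = mex{1,1} = 0
G(5) = mex{0,0} = 1
G(6) = mex{1,1} = 0
G(7) = mex{0,0} = 1
G(8) = mex{1,1} = 0
G(9) = mex{0,0} = 1
G(10) = mex{1,1} = 0
G(11) = mex{0,0} = 1
G_A(11) = 1.
Pile B, S = {1, 4, 5, 7}:
n :  0  1  2  3  4  5  6  7  8  9 10 11 12 13 14 15 16 17 18 19 20 21 22
G :  0  1  0  1  2  3  2  3  0  1  0  1  2  3  2  3  0  1  0  1  2  3  2
G_B(22) = 2.
Pile C, S = {1, 2}:
n :  0  1  2  3  4  5  6  7  8  9 10 11 12 13 14 15 16 17 18 19 20 21 22 23
G :  0  1  2  0  1  2  0  1  2  0  1  2  0  1  2  0  1  2  0  1  2  0  1  2
G_C(23) = 2.
Combined Grundy value = 1 ⊕ 2 ⊕ 2 = 1.

1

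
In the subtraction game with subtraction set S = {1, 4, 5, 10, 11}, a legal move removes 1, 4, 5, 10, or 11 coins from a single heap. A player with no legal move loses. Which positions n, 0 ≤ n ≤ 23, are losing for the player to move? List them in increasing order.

0, 2, 8, 14, 16, 22

n :  0  1  2  3  4  5  6  7  8  9 10 11 12 13 14 15 16 17 18 19 20 21 22 23
G :  0  1  0  1  2  3  2  3  0  1  4  5  2  3  0  1  0  1  2  3  2  3  0  1
P-positions are exactly the n with G(n) = 0.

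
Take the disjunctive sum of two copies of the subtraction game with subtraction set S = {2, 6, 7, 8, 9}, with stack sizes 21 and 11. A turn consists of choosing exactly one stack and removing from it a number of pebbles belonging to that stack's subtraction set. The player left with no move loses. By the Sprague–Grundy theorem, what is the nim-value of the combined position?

All stacks use S = {2, 6, 7, 8, 9}:
n :  0  1  2  3  4  5  6  7  8  9 10 11 12 13 14 15 16 17 18 19 20 21
G :  0  0  1  1  0  0  1  1  2  2  3  3  2  2  3  0  0  1  1  0  0  1
Stack A: G(21) = 1.
Stack B: G(11) = 3.
Combined Grundy value = 1 ⊕ 3 = 2.

2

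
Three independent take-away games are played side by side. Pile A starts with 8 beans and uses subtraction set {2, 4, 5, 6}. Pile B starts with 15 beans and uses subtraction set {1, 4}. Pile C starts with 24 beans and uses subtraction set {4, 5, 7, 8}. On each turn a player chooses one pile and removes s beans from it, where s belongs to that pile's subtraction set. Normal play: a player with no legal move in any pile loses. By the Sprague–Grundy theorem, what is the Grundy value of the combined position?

Pile A, S = {2, 4, 5, 6}:
G(0) = 0
G(1) = mex{} = 0
G(2) = mex{0} = 1
G(3) = mex{0} = 1
G(4) = mex{1,0} = 2
G(5) = mex{1,0,0} = 2
G(6) = mex{2,1,0,0} = 3
G(7) = mex{2,1,1,0} = 3
G(8) = mex{3,2,1,1} = 0
G_A(8) = 0.
Pile B, S = {1, 4}:
n :  0  1  2  3  4  5  6  7  8  9 10 11 12 13 14 15
G :  0  1  0  1  2  0  1  0  1  2  0  1  0  1  2  0
G_B(15) = 0.
Pile C, S = {4, 5, 7, 8}:
n :  0  1  2  3  4  5  6  7  8  9 10 11 12 13 14 15 16 17 18 19 20 21 22 23 24
G :  0  0  0  0  1  1  1  1  2  2  2  2  0  0  0  0  1  1  1  1  2  2  2  2  0
G_C(24) = 0.
Combined Grundy value = 0 ⊕ 0 ⊕ 0 = 0.

0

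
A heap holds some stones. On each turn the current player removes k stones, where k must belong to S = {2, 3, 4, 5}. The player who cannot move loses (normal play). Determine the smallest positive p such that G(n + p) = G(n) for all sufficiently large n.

7

n :  0  1  2  3  4  5  6  7  8  9 10 11 12 13 14 15
G :  0  0  1  1  2  2  3  0  0  1  1  2  2  3  0  0
G(n+7) = G(n) holds for n = 0,…,4 (a full window of length max(S) = 5), so the sequence is purely periodic with period 7.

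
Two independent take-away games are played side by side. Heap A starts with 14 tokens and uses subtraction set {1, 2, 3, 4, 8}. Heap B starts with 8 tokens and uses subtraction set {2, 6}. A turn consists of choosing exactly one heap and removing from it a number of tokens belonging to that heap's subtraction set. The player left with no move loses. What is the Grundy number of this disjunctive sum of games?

4

Heap A, S = {1, 2, 3, 4, 8}:
n :  0  1  2  3  4  5  6  7  8  9 10 11 12 13 14
G :  0  1  2  3  4  0  1  2  3  4  0  1  2  3  4
G_A(14) = 4.
Heap B, S = {2, 6}:
n : 0 1 2 3 4 5 6 7 8
G : 0 0 1 1 0 0 1 1 0
G_B(8) = 0.
Combined Grundy value = 4 ⊕ 0 = 4.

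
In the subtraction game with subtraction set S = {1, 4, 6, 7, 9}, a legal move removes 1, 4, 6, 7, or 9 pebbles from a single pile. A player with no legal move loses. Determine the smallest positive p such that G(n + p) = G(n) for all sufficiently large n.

13

G(0) = 0
G(1) = mex{0} = 1
G(2) = mex{1} = 0
G(3) = mex{0} = 1
G(4) = mex{1,0} = 2
G(5) = mex{2,1} = 0
G(6) = mex{0,0,0} = 1
G(7) = mex{1,1,1,0} = 2
G(8) = mex{2,2,0,1} = 3
G(9) = mex{3,0,1,0,0} = 2
G(10) = mex{2,1,2,1,1} = 0
G(11) = mex{0,2,0,2,0} = 1
G(12) = mex{1,3,1,0,1} = 2
G(13) = mex{2,2,2,1,2} = 0
G(14) = mex{0,0,3,2,0} = 1
G(15) = mex{1,1,2,3,1} = 0
G(16) = mex{0,2,0,2,2} = 1
G(17) = mex{1,0,1,0,3} = 2
G(18) = mex{2,1,2,1,2} = 0
G(19) = mex{0,0,0,2,0} = 1
G(20) = mex{1,1,1,0,1} = 2
G(21) = mex{2,2,0,1,2} = 3
G(22) = mex{3,0,1,0,0} = 2
G(23) = mex{2,1,2,1,1} = 0
G(24) = mex{0,2,0,2,0} = 1
G(25) = mex{1,3,1,0,1} = 2
G(26) = mex{2,2,2,1,2} = 0
G(27) = mex{0,0,3,2,0} = 1
G(n+13) = G(n) holds for n = 0,…,8 (a full window of length max(S) = 9), so the sequence is purely periodic with period 13.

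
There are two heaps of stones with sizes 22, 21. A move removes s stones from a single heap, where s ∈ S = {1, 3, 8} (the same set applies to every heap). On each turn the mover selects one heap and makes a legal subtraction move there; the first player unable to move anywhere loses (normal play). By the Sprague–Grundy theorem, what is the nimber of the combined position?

2

All heaps use S = {1, 3, 8}:
G(0) = 0
G(1) = mex{0} = 1
G(2) = mex{1} = 0
G(3) = mex{0,0} = 1
G(4) = mex{1,1} = 0
G(5) = mex{0,0} = 1
G(6) = mex{1,1} = 0
G(7) = mex{0,0} = 1
G(8) = mex{1,1,0} = 2
G(9) = mex{2,0,1} = 3
G(10) = mex{3,1,0} = 2
G(11) = mex{2,2,1} = 0
G(12) = mex{0,3,0} = 1
G(13) = mex{1,2,1} = 0
G(14) = mex{0,0,0} = 1
G(15) = mex{1,1,1} = 0
G(16) = mex{0,0,2} = 1
G(17) = mex{1,1,3} = 0
G(18) = mex{0,0,2} = 1
G(19) = mex{1,1,0} = 2
G(20) = mex{2,0,1} = 3
G(21) = mex{3,1,0} = 2
G(22) = mex{2,2,1} = 0
Heap A: G(22) = 0.
Heap B: G(21) = 2.
Combined Grundy value = 0 ⊕ 2 = 2.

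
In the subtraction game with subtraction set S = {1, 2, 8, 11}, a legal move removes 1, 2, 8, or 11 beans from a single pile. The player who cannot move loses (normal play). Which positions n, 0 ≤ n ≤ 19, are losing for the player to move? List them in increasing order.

G(0) = 0
G(1) = mex{0} = 1
G(2) = mex{1,0} = 2
G(3) = mex{2,1} = 0
G(4) = mex{0,2} = 1
G(5) = mex{1,0} = 2
G(6) = mex{2,1} = 0
G(7) = mex{0,2} = 1
G(8) = mex{1,0,0} = 2
G(9) = mex{2,1,1} = 0
G(10) = mex{0,2,2} = 1
G(11) = mex{1,0,0,0} = 2
G(12) = mex{2,1,1,1} = 0
G(13) = mex{0,2,2,2} = 1
G(14) = mex{1,0,0,0} = 2
G(15) = mex{2,1,1,1} = 0
G(16) = mex{0,2,2,2} = 1
G(17) = mex{1,0,0,0} = 2
G(18) = mex{2,1,1,1} = 0
G(19) = mex{0,2,2,2} = 1
P-positions are exactly the n with G(n) = 0.

0, 3, 6, 9, 12, 15, 18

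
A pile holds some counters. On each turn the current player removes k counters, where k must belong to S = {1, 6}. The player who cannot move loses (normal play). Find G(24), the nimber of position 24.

1

n :  0  1  2  3  4  5  6  7  8  9 10 11 12 13 14 15 16 17 18 19 20 21 22 23 24
G :  0  1  0  1  0  1  2  0  1  0  1  0  1  2  0  1  0  1  0  1  2  0  1  0  1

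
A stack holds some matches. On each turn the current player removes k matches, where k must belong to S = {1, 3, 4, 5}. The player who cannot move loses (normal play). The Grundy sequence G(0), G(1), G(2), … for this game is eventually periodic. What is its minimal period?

n :  0  1  2  3  4  5  6  7  8  9 10 11 12 13 14 15 16 17
G :  0  1  0  1  2  3  2  3  0  1  0  1  2  3  2  3  0  1
G(n+8) = G(n) holds for n = 0,…,4 (a full window of length max(S) = 5), so the sequence is purely periodic with period 8.

8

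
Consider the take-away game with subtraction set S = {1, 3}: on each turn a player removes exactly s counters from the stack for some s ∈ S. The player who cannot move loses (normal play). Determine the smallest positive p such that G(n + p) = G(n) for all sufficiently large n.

2

n :  0  1  2  3  4  5  6  7  8  9 10 11 12 13 14
G :  0  1  0  1  0  1  0  1  0  1  0  1  0  1  0
G(n+2) = G(n) holds for n = 0,…,2 (a full window of length max(S) = 3), so the sequence is purely periodic with period 2.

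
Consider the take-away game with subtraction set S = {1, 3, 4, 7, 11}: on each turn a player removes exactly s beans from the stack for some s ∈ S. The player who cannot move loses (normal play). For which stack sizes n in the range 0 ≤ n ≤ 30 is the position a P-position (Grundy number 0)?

0, 2, 8, 10, 16, 18, 24, 26

G(0) = 0
G(1) = mex{0} = 1
G(2) = mex{1} = 0
G(3) = mex{0,0} = 1
G(4) = mex{1,1,0} = 2
G(5) = mex{2,0,1} = 3
G(6) = mex{3,1,0} = 2
G(7) = mex{2,2,1,0} = 3
G(8) = mex{3,3,2,1} = 0
G(9) = mex{0,2,3,0} = 1
G(10) = mex{1,3,2,1} = 0
G(11) = mex{0,0,3,2,0} = 1
G(12) = mex{1,1,0,3,1} = 2
G(13) = mex{2,0,1,2,0} = 3
G(14) = mex{3,1,0,3,1} = 2
G(15) = mex{2,2,1,0,2} = 3
G(16) = mex{3,3,2,1,3} = 0
G(17) = mex{0,2,3,0,2} = 1
G(18) = mex{1,3,2,1,3} = 0
G(19) = mex{0,0,3,2,0} = 1
G(20) = mex{1,1,0,3,1} = 2
G(21) = mex{2,0,1,2,0} = 3
G(22) = mex{3,1,0,3,1} = 2
G(23) = mex{2,2,1,0,2} = 3
G(24) = mex{3,3,2,1,3} = 0
G(25) = mex{0,2,3,0,2} = 1
G(26) = mex{1,3,2,1,3} = 0
G(27) = mex{0,0,3,2,0} = 1
G(28) = mex{1,1,0,3,1} = 2
G(29) = mex{2,0,1,2,0} = 3
G(30) = mex{3,1,0,3,1} = 2
P-positions are exactly the n with G(n) = 0.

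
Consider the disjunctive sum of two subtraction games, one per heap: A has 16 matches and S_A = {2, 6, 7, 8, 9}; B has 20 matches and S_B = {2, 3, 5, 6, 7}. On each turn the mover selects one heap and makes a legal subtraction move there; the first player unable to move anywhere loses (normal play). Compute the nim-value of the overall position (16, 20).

Heap A, S = {2, 6, 7, 8, 9}:
G(0) = 0
G(1) = mex{} = 0
G(2) = mex{0} = 1
G(3) = mex{0} = 1
G(4) = mex{1} = 0
G(5) = mex{1} = 0
G(6) = mex{0,0} = 1
G(7) = mex{0,0,0} = 1
G(8) = mex{1,1,0,0} = 2
G(9) = mex{1,1,1,0,0} = 2
G(10) = mex{2,0,1,1,0} = 3
G(11) = mex{2,0,0,1,1} = 3
G(12) = mex{3,1,0,0,1} = 2
G(13) = mex{3,1,1,0,0} = 2
G(14) = mex{2,2,1,1,0} = 3
G(15) = mex{2,2,2,1,1} = 0
G(16) = mex{3,3,2,2,1} = 0
G_A(16) = 0.
Heap B, S = {2, 3, 5, 6, 7}:
n :  0  1  2  3  4  5  6  7  8  9 10 11 12 13 14 15 16 17 18 19 20
G :  0  0  1  1  2  2  3  3  4  0  0  1  1  2  2  3  3  4  0  0  1
G_B(20) = 1.
Combined Grundy value = 0 ⊕ 1 = 1.

1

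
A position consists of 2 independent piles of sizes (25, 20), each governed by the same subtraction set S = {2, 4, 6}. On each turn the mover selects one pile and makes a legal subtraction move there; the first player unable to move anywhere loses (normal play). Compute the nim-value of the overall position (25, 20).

All piles use S = {2, 4, 6}:
n :  0  1  2  3  4  5  6  7  8  9 10 11 12 13 14 15 16 17 18 19 20 21 22 23 24 25
G :  0  0  1  1  2  2  3  3  0  0  1  1  2  2  3  3  0  0  1  1  2  2  3  3  0  0
Pile A: G(25) = 0.
Pile B: G(20) = 2.
Combined Grundy value = 0 ⊕ 2 = 2.

2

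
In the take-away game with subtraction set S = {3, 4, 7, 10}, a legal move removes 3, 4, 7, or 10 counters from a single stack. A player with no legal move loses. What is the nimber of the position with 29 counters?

1

G(0) = 0
G(1) = mex{} = 0
G(2) = mex{} = 0
G(3) = mex{0} = 1
G(4) = mex{0,0} = 1
G(5) = mex{0,0} = 1
G(6) = mex{1,0} = 2
G(7) = mex{1,1,0} = 2
G(8) = mex{1,1,0} = 2
G(9) = mex{2,1,0} = 3
G(10) = mex{2,2,1,0} = 3
G(11) = mex{2,2,1,0} = 3
G(12) = mex{3,2,1,0} = 4
G(13) = mex{3,3,2,1} = 0
G(14) = mex{3,3,2,1} = 0
G(15) = mex{4,3,2,1} = 0
G(16) = mex{0,4,3,2} = 1
G(17) = mex{0,0,3,2} = 1
G(18) = mex{0,0,3,2} = 1
G(19) = mex{1,0,4,3} = 2
G(20) = mex{1,1,0,3} = 2
G(21) = mex{1,1,0,3} = 2
G(22) = mex{2,1,0,4} = 3
G(23) = mex{2,2,1,0} = 3
G(24) = mex{2,2,1,0} = 3
G(25) = mex{3,2,1,0} = 4
G(26) = mex{3,3,2,1} = 0
G(27) = mex{3,3,2,1} = 0
G(28) = mex{4,3,2,1} = 0
G(29) = mex{0,4,3,2} = 1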